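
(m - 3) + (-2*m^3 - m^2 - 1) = -2*m^3 - m^2 + m - 4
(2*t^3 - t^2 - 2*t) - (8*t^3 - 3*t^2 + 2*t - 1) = -6*t^3 + 2*t^2 - 4*t + 1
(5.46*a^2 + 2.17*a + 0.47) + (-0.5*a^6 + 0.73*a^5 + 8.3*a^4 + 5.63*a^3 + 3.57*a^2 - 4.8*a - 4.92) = -0.5*a^6 + 0.73*a^5 + 8.3*a^4 + 5.63*a^3 + 9.03*a^2 - 2.63*a - 4.45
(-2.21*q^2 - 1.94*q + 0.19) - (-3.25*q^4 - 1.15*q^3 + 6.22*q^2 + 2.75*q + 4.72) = 3.25*q^4 + 1.15*q^3 - 8.43*q^2 - 4.69*q - 4.53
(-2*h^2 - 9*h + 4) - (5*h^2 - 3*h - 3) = -7*h^2 - 6*h + 7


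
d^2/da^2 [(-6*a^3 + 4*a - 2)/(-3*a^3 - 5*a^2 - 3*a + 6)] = 4*(-45*a^6 - 135*a^5 + 288*a^4 + 205*a^3 - 276*a^2 + 243*a + 3)/(27*a^9 + 135*a^8 + 306*a^7 + 233*a^6 - 234*a^5 - 639*a^4 - 189*a^3 + 378*a^2 + 324*a - 216)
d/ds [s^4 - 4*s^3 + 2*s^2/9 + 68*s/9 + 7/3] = 4*s^3 - 12*s^2 + 4*s/9 + 68/9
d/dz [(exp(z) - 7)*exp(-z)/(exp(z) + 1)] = (-exp(2*z) + 14*exp(z) + 7)*exp(-z)/(exp(2*z) + 2*exp(z) + 1)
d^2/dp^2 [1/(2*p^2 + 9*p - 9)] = 2*(-4*p^2 - 18*p + (4*p + 9)^2 + 18)/(2*p^2 + 9*p - 9)^3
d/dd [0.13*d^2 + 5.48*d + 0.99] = 0.26*d + 5.48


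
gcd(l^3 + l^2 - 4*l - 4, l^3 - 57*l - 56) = l + 1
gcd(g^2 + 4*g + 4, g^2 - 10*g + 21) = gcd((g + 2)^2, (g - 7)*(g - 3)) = 1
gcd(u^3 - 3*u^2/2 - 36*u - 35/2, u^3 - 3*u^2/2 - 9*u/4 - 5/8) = u + 1/2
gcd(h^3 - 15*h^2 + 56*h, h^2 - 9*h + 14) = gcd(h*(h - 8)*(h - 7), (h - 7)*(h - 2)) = h - 7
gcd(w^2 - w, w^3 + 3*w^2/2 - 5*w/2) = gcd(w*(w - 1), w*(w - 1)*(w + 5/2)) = w^2 - w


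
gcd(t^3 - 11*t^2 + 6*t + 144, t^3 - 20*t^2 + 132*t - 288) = t^2 - 14*t + 48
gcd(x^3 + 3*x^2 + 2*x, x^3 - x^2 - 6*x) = x^2 + 2*x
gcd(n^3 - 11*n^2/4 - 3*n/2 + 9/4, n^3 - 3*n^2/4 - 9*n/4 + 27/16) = n - 3/4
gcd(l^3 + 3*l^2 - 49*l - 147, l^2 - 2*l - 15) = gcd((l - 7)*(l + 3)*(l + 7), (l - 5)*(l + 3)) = l + 3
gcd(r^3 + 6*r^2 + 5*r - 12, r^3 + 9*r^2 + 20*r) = r + 4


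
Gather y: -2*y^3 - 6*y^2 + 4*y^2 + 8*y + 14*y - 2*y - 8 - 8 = -2*y^3 - 2*y^2 + 20*y - 16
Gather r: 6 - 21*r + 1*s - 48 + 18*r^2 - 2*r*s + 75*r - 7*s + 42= 18*r^2 + r*(54 - 2*s) - 6*s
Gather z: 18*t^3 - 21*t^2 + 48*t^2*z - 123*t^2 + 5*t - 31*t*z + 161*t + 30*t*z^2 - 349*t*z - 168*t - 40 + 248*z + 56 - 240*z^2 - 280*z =18*t^3 - 144*t^2 - 2*t + z^2*(30*t - 240) + z*(48*t^2 - 380*t - 32) + 16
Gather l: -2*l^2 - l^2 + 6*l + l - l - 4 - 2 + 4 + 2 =-3*l^2 + 6*l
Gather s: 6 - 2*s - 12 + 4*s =2*s - 6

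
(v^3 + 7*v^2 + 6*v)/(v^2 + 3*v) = (v^2 + 7*v + 6)/(v + 3)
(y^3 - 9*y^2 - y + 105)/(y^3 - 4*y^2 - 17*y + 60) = (y^2 - 4*y - 21)/(y^2 + y - 12)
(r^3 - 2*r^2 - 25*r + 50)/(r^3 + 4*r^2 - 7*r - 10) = (r - 5)/(r + 1)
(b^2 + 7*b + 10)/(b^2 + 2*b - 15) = (b + 2)/(b - 3)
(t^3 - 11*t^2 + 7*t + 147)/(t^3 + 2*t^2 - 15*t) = (t^3 - 11*t^2 + 7*t + 147)/(t*(t^2 + 2*t - 15))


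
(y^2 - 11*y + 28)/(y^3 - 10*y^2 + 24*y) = (y - 7)/(y*(y - 6))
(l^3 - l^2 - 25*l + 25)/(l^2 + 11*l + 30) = (l^2 - 6*l + 5)/(l + 6)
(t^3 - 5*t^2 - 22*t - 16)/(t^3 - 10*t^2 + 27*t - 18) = (t^3 - 5*t^2 - 22*t - 16)/(t^3 - 10*t^2 + 27*t - 18)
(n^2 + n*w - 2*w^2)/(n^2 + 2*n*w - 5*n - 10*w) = (n - w)/(n - 5)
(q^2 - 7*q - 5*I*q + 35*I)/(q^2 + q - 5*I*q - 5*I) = (q - 7)/(q + 1)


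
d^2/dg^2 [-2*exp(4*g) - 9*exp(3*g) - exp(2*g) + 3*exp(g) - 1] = (-32*exp(3*g) - 81*exp(2*g) - 4*exp(g) + 3)*exp(g)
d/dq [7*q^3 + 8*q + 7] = 21*q^2 + 8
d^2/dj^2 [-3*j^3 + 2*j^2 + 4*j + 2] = 4 - 18*j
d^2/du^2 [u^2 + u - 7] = 2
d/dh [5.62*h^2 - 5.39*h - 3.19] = 11.24*h - 5.39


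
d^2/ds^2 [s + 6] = 0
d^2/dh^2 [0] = 0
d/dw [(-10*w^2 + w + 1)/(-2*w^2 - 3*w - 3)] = 32*w*(w + 2)/(4*w^4 + 12*w^3 + 21*w^2 + 18*w + 9)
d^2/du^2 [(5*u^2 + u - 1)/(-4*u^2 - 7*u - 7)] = 2*(124*u^3 + 468*u^2 + 168*u - 175)/(64*u^6 + 336*u^5 + 924*u^4 + 1519*u^3 + 1617*u^2 + 1029*u + 343)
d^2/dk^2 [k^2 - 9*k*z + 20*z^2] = 2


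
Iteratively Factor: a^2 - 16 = (a + 4)*(a - 4)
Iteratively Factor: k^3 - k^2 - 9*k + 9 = (k - 1)*(k^2 - 9) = (k - 3)*(k - 1)*(k + 3)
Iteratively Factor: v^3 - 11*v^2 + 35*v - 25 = (v - 5)*(v^2 - 6*v + 5) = (v - 5)^2*(v - 1)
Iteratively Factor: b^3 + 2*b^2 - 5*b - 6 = (b - 2)*(b^2 + 4*b + 3) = (b - 2)*(b + 1)*(b + 3)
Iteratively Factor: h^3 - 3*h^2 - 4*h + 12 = (h - 2)*(h^2 - h - 6) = (h - 3)*(h - 2)*(h + 2)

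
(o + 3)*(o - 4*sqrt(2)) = o^2 - 4*sqrt(2)*o + 3*o - 12*sqrt(2)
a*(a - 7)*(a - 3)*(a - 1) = a^4 - 11*a^3 + 31*a^2 - 21*a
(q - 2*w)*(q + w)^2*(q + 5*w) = q^4 + 5*q^3*w - 3*q^2*w^2 - 17*q*w^3 - 10*w^4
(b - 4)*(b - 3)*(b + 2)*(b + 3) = b^4 - 2*b^3 - 17*b^2 + 18*b + 72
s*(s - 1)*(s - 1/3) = s^3 - 4*s^2/3 + s/3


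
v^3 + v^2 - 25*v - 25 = (v - 5)*(v + 1)*(v + 5)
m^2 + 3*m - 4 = (m - 1)*(m + 4)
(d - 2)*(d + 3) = d^2 + d - 6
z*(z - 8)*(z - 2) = z^3 - 10*z^2 + 16*z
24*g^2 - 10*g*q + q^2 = (-6*g + q)*(-4*g + q)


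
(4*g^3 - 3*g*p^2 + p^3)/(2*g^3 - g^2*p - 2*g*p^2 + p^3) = (-2*g + p)/(-g + p)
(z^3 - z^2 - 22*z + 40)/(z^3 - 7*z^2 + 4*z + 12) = (z^2 + z - 20)/(z^2 - 5*z - 6)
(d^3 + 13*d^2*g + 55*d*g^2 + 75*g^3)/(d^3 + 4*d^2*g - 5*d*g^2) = (d^2 + 8*d*g + 15*g^2)/(d*(d - g))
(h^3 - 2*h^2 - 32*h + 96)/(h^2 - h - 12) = (h^2 + 2*h - 24)/(h + 3)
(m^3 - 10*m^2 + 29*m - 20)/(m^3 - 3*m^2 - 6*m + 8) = (m - 5)/(m + 2)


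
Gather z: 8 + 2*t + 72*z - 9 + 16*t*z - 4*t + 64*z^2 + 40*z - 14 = -2*t + 64*z^2 + z*(16*t + 112) - 15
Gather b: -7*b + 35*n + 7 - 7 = -7*b + 35*n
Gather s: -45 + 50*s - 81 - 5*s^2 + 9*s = -5*s^2 + 59*s - 126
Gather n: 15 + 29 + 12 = 56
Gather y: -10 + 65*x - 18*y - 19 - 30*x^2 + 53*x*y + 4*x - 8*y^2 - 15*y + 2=-30*x^2 + 69*x - 8*y^2 + y*(53*x - 33) - 27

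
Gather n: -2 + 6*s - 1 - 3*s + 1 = 3*s - 2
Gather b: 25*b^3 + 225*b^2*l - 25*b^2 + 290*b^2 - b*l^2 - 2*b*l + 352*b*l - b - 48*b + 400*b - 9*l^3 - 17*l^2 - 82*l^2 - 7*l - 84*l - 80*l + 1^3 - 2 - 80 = 25*b^3 + b^2*(225*l + 265) + b*(-l^2 + 350*l + 351) - 9*l^3 - 99*l^2 - 171*l - 81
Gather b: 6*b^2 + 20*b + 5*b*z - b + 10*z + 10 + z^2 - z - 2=6*b^2 + b*(5*z + 19) + z^2 + 9*z + 8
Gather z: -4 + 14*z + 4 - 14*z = 0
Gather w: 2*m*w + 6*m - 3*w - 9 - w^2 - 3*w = 6*m - w^2 + w*(2*m - 6) - 9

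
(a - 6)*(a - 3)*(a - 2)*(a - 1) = a^4 - 12*a^3 + 47*a^2 - 72*a + 36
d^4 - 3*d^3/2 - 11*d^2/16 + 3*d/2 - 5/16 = (d - 5/4)*(d - 1)*(d - 1/4)*(d + 1)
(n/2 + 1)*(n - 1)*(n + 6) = n^3/2 + 7*n^2/2 + 2*n - 6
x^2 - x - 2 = (x - 2)*(x + 1)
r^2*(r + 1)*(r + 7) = r^4 + 8*r^3 + 7*r^2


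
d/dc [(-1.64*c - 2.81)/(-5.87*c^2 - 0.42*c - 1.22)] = (-9.6268*c^2 - 32.9894*c + 0.8206)/(34.4569*c^4 + 4.9308*c^3 + 14.4992*c^2 + 1.0248*c + 1.4884)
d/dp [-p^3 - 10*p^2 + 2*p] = -3*p^2 - 20*p + 2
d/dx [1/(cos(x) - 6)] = sin(x)/(cos(x) - 6)^2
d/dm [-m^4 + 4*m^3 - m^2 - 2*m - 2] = -4*m^3 + 12*m^2 - 2*m - 2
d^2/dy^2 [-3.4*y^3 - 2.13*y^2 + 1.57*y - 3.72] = -20.4*y - 4.26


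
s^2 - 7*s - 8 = (s - 8)*(s + 1)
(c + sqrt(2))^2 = c^2 + 2*sqrt(2)*c + 2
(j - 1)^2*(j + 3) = j^3 + j^2 - 5*j + 3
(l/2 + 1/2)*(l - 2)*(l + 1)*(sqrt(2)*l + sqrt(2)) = sqrt(2)*l^4/2 + sqrt(2)*l^3/2 - 3*sqrt(2)*l^2/2 - 5*sqrt(2)*l/2 - sqrt(2)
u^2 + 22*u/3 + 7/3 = (u + 1/3)*(u + 7)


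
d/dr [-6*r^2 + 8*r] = 8 - 12*r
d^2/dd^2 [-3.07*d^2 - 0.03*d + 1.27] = -6.14000000000000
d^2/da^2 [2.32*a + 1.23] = 0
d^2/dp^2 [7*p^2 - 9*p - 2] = 14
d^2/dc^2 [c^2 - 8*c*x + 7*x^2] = 2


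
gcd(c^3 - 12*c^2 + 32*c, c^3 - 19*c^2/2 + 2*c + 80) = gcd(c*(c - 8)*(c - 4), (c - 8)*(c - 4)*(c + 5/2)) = c^2 - 12*c + 32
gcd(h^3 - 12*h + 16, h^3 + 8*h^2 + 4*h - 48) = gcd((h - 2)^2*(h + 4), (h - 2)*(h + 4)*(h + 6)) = h^2 + 2*h - 8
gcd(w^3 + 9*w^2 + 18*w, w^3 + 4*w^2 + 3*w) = w^2 + 3*w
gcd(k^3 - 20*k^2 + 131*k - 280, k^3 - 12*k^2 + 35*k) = k^2 - 12*k + 35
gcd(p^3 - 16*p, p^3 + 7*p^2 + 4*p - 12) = 1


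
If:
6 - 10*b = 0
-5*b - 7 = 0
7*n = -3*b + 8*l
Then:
No Solution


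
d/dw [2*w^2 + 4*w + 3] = 4*w + 4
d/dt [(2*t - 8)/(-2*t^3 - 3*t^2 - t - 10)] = 2*(-2*t^3 - 3*t^2 - t + (t - 4)*(6*t^2 + 6*t + 1) - 10)/(2*t^3 + 3*t^2 + t + 10)^2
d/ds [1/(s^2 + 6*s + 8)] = 2*(-s - 3)/(s^2 + 6*s + 8)^2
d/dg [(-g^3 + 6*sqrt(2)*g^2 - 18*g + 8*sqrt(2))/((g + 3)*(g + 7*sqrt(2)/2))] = (-2*g^4 - 14*sqrt(2)*g^3 - 12*g^3 - 27*sqrt(2)*g^2 + 120*g^2 - 32*sqrt(2)*g + 504*g - 426*sqrt(2) - 112)/(2*g^4 + 12*g^3 + 14*sqrt(2)*g^3 + 67*g^2 + 84*sqrt(2)*g^2 + 126*sqrt(2)*g + 294*g + 441)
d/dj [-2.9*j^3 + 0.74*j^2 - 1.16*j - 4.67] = -8.7*j^2 + 1.48*j - 1.16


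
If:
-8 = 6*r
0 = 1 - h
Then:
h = 1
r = -4/3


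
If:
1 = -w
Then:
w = -1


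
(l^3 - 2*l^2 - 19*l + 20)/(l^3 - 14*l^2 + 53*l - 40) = (l + 4)/(l - 8)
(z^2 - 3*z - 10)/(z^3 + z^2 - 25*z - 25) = (z + 2)/(z^2 + 6*z + 5)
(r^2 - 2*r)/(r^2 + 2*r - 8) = r/(r + 4)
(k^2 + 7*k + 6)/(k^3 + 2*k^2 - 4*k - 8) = (k^2 + 7*k + 6)/(k^3 + 2*k^2 - 4*k - 8)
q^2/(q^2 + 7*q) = q/(q + 7)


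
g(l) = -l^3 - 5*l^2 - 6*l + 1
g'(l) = -3*l^2 - 10*l - 6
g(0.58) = -4.36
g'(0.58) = -12.81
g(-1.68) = 1.71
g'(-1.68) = 2.33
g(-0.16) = 1.84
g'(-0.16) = -4.48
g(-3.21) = 1.82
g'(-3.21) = -4.81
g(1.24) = -16.03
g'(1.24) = -23.01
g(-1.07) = 2.92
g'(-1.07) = 1.27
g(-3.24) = 1.96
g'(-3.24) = -5.09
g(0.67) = -5.57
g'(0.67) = -14.05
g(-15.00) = 2341.00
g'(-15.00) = -531.00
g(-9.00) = 379.00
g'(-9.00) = -159.00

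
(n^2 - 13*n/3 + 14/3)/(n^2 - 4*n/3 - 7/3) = (n - 2)/(n + 1)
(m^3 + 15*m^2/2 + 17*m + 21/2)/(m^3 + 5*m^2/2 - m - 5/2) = (2*m^2 + 13*m + 21)/(2*m^2 + 3*m - 5)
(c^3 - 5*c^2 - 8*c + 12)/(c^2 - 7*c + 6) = c + 2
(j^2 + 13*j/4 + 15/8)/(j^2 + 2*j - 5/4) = (4*j + 3)/(2*(2*j - 1))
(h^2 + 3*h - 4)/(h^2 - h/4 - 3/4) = 4*(h + 4)/(4*h + 3)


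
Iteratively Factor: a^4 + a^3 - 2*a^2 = (a - 1)*(a^3 + 2*a^2) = (a - 1)*(a + 2)*(a^2) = a*(a - 1)*(a + 2)*(a)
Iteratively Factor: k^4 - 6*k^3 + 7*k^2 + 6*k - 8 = (k + 1)*(k^3 - 7*k^2 + 14*k - 8) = (k - 2)*(k + 1)*(k^2 - 5*k + 4) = (k - 4)*(k - 2)*(k + 1)*(k - 1)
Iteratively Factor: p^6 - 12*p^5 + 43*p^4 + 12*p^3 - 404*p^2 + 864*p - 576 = (p - 3)*(p^5 - 9*p^4 + 16*p^3 + 60*p^2 - 224*p + 192) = (p - 4)*(p - 3)*(p^4 - 5*p^3 - 4*p^2 + 44*p - 48) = (p - 4)*(p - 3)*(p - 2)*(p^3 - 3*p^2 - 10*p + 24) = (p - 4)*(p - 3)*(p - 2)*(p + 3)*(p^2 - 6*p + 8) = (p - 4)*(p - 3)*(p - 2)^2*(p + 3)*(p - 4)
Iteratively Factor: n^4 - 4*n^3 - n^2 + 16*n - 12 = (n - 3)*(n^3 - n^2 - 4*n + 4) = (n - 3)*(n + 2)*(n^2 - 3*n + 2) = (n - 3)*(n - 1)*(n + 2)*(n - 2)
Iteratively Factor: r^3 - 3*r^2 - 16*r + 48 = (r - 3)*(r^2 - 16) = (r - 4)*(r - 3)*(r + 4)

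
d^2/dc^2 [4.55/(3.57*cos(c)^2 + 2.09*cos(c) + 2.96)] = (-231.95718*(1 - cos(c)^2)^2 - 101.846745*cos(c)^3 + 56.4695949999999*cos(c)^2 + 231.84161*cos(c) + 175.54537)/(3.57*cos(c)^2 + 2.09*cos(c) + 2.96)^3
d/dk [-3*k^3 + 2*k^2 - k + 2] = -9*k^2 + 4*k - 1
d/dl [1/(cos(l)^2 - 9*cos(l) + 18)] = (2*cos(l) - 9)*sin(l)/(cos(l)^2 - 9*cos(l) + 18)^2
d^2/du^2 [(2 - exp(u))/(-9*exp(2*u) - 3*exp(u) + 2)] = (81*exp(4*u) - 675*exp(3*u) - 54*exp(2*u) - 156*exp(u) - 8)*exp(u)/(729*exp(6*u) + 729*exp(5*u) - 243*exp(4*u) - 297*exp(3*u) + 54*exp(2*u) + 36*exp(u) - 8)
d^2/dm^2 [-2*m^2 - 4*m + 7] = -4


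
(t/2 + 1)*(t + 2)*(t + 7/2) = t^3/2 + 15*t^2/4 + 9*t + 7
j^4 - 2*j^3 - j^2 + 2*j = j*(j - 2)*(j - 1)*(j + 1)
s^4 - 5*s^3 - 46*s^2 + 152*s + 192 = (s - 8)*(s - 4)*(s + 1)*(s + 6)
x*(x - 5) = x^2 - 5*x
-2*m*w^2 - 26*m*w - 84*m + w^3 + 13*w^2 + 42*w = (-2*m + w)*(w + 6)*(w + 7)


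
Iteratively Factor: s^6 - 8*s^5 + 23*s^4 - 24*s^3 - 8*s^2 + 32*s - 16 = (s - 1)*(s^5 - 7*s^4 + 16*s^3 - 8*s^2 - 16*s + 16) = (s - 2)*(s - 1)*(s^4 - 5*s^3 + 6*s^2 + 4*s - 8) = (s - 2)*(s - 1)*(s + 1)*(s^3 - 6*s^2 + 12*s - 8) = (s - 2)^2*(s - 1)*(s + 1)*(s^2 - 4*s + 4) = (s - 2)^3*(s - 1)*(s + 1)*(s - 2)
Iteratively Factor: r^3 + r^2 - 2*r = (r)*(r^2 + r - 2) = r*(r + 2)*(r - 1)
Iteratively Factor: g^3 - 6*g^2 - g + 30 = (g - 5)*(g^2 - g - 6) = (g - 5)*(g - 3)*(g + 2)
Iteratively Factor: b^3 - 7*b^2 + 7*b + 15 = (b - 5)*(b^2 - 2*b - 3) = (b - 5)*(b - 3)*(b + 1)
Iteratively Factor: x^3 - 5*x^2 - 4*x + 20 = (x - 2)*(x^2 - 3*x - 10) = (x - 5)*(x - 2)*(x + 2)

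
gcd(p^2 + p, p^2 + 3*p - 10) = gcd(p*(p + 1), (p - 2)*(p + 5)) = 1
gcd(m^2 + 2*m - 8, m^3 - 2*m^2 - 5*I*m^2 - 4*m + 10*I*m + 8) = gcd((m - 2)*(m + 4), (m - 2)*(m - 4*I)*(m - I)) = m - 2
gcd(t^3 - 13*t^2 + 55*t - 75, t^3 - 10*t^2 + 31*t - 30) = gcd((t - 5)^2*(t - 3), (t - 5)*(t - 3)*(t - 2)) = t^2 - 8*t + 15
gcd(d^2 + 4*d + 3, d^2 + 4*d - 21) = 1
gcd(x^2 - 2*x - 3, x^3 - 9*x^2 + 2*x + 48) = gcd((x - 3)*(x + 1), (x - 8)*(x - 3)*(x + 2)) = x - 3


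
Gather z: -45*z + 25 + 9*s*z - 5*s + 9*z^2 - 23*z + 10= -5*s + 9*z^2 + z*(9*s - 68) + 35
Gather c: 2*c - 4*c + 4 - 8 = -2*c - 4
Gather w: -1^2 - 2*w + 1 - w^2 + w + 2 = -w^2 - w + 2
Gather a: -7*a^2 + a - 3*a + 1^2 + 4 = -7*a^2 - 2*a + 5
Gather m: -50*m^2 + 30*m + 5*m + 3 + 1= -50*m^2 + 35*m + 4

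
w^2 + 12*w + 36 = (w + 6)^2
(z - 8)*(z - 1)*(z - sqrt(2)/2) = z^3 - 9*z^2 - sqrt(2)*z^2/2 + 9*sqrt(2)*z/2 + 8*z - 4*sqrt(2)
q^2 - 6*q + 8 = (q - 4)*(q - 2)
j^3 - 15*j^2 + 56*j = j*(j - 8)*(j - 7)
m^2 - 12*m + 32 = (m - 8)*(m - 4)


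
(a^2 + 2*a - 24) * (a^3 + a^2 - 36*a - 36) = a^5 + 3*a^4 - 58*a^3 - 132*a^2 + 792*a + 864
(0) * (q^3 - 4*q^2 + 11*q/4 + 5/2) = 0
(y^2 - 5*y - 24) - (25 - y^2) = 2*y^2 - 5*y - 49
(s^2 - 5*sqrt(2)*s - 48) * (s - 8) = s^3 - 8*s^2 - 5*sqrt(2)*s^2 - 48*s + 40*sqrt(2)*s + 384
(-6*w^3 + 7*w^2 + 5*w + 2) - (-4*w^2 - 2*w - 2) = -6*w^3 + 11*w^2 + 7*w + 4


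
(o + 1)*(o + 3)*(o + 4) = o^3 + 8*o^2 + 19*o + 12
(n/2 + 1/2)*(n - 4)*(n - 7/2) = n^3/2 - 13*n^2/4 + 13*n/4 + 7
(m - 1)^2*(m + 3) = m^3 + m^2 - 5*m + 3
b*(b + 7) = b^2 + 7*b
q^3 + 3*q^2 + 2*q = q*(q + 1)*(q + 2)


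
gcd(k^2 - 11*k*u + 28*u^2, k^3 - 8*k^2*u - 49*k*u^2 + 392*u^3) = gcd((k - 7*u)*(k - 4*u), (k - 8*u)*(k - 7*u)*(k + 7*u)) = -k + 7*u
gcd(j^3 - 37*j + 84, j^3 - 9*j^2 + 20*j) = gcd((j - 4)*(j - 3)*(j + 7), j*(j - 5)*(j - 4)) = j - 4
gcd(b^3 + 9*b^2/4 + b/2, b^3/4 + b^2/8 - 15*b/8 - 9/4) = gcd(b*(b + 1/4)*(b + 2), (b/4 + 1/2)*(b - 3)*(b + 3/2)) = b + 2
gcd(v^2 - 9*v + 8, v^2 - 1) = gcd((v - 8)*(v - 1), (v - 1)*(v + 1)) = v - 1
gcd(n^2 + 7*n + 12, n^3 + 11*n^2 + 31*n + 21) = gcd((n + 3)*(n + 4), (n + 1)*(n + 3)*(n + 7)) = n + 3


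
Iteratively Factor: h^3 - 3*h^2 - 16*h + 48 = (h + 4)*(h^2 - 7*h + 12) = (h - 4)*(h + 4)*(h - 3)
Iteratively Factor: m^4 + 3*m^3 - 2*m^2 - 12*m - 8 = (m + 2)*(m^3 + m^2 - 4*m - 4) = (m + 1)*(m + 2)*(m^2 - 4) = (m + 1)*(m + 2)^2*(m - 2)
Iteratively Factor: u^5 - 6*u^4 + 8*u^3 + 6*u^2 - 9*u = (u - 3)*(u^4 - 3*u^3 - u^2 + 3*u) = (u - 3)*(u - 1)*(u^3 - 2*u^2 - 3*u) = (u - 3)^2*(u - 1)*(u^2 + u) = u*(u - 3)^2*(u - 1)*(u + 1)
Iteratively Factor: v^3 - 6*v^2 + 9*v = (v - 3)*(v^2 - 3*v) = (v - 3)^2*(v)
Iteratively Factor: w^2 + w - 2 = (w + 2)*(w - 1)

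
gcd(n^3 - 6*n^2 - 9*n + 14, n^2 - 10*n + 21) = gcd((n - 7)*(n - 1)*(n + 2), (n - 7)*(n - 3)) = n - 7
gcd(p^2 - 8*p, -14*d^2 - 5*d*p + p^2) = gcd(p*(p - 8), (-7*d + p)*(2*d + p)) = 1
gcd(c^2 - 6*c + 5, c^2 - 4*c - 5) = c - 5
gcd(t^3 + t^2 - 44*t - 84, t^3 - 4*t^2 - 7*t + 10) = t + 2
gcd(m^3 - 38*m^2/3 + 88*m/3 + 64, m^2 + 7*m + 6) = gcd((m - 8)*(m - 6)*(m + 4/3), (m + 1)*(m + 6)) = 1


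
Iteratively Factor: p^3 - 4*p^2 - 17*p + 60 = (p - 5)*(p^2 + p - 12) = (p - 5)*(p + 4)*(p - 3)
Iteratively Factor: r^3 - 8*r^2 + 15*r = (r)*(r^2 - 8*r + 15) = r*(r - 5)*(r - 3)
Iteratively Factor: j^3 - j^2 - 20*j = (j + 4)*(j^2 - 5*j) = j*(j + 4)*(j - 5)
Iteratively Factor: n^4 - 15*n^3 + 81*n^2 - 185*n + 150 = (n - 5)*(n^3 - 10*n^2 + 31*n - 30) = (n - 5)*(n - 3)*(n^2 - 7*n + 10) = (n - 5)*(n - 3)*(n - 2)*(n - 5)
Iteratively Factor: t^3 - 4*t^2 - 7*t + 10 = (t - 5)*(t^2 + t - 2) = (t - 5)*(t + 2)*(t - 1)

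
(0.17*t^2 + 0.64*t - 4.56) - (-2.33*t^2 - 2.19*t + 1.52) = 2.5*t^2 + 2.83*t - 6.08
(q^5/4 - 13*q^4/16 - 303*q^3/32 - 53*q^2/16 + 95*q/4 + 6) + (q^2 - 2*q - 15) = q^5/4 - 13*q^4/16 - 303*q^3/32 - 37*q^2/16 + 87*q/4 - 9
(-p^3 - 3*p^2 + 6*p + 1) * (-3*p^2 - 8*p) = 3*p^5 + 17*p^4 + 6*p^3 - 51*p^2 - 8*p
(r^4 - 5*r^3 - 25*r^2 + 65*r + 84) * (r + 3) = r^5 - 2*r^4 - 40*r^3 - 10*r^2 + 279*r + 252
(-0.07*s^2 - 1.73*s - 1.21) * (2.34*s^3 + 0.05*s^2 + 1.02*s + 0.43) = -0.1638*s^5 - 4.0517*s^4 - 2.9893*s^3 - 1.8552*s^2 - 1.9781*s - 0.5203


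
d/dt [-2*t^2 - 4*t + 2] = -4*t - 4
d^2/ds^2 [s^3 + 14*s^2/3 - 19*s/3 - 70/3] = 6*s + 28/3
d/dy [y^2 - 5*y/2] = 2*y - 5/2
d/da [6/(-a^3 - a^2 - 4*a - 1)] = 6*(3*a^2 + 2*a + 4)/(a^3 + a^2 + 4*a + 1)^2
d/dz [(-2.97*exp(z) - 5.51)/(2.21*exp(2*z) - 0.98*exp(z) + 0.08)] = (6.5637*exp(2*z) + 24.3542*exp(z) - 5.6374)*exp(z)/(4.8841*exp(4*z) - 4.3316*exp(3*z) + 1.314*exp(2*z) - 0.1568*exp(z) + 0.0064)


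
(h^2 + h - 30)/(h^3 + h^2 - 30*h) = 1/h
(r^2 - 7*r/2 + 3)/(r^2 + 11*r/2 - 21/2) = (r - 2)/(r + 7)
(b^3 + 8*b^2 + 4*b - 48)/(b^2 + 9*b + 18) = (b^2 + 2*b - 8)/(b + 3)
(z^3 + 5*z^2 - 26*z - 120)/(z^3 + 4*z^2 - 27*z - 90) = (z + 4)/(z + 3)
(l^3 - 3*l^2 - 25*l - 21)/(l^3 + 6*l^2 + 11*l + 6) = (l - 7)/(l + 2)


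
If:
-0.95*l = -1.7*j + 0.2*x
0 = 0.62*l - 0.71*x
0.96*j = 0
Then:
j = 0.00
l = 0.00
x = 0.00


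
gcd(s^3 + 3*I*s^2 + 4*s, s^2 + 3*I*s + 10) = 1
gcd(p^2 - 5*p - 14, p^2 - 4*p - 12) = p + 2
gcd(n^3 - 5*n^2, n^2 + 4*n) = n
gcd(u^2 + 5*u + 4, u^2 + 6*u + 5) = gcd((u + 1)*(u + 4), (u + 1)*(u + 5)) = u + 1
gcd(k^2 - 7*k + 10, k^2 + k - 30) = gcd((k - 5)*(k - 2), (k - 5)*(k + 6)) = k - 5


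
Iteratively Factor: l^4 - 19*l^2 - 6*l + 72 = (l + 3)*(l^3 - 3*l^2 - 10*l + 24) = (l + 3)^2*(l^2 - 6*l + 8) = (l - 2)*(l + 3)^2*(l - 4)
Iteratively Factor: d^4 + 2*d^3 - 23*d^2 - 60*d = (d)*(d^3 + 2*d^2 - 23*d - 60) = d*(d + 4)*(d^2 - 2*d - 15) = d*(d - 5)*(d + 4)*(d + 3)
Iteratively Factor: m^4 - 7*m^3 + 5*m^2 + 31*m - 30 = (m + 2)*(m^3 - 9*m^2 + 23*m - 15) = (m - 3)*(m + 2)*(m^2 - 6*m + 5) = (m - 5)*(m - 3)*(m + 2)*(m - 1)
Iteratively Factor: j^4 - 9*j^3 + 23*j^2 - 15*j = (j)*(j^3 - 9*j^2 + 23*j - 15) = j*(j - 5)*(j^2 - 4*j + 3) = j*(j - 5)*(j - 3)*(j - 1)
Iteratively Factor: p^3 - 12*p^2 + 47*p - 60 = (p - 5)*(p^2 - 7*p + 12) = (p - 5)*(p - 3)*(p - 4)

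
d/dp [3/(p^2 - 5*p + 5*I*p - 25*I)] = 3*(-2*p + 5 - 5*I)/(p^2 - 5*p + 5*I*p - 25*I)^2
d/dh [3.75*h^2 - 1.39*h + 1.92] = 7.5*h - 1.39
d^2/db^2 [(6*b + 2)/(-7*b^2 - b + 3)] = 4*(-(3*b + 1)*(14*b + 1)^2 + (63*b + 10)*(7*b^2 + b - 3))/(7*b^2 + b - 3)^3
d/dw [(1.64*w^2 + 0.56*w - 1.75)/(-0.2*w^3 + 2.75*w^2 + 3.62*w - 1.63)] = (0.328*w^4 + 0.224*w^3 + 3.3468*w^2 + 4.2786*w + 5.4222)/(0.04*w^6 - 1.1*w^5 + 6.1145*w^4 + 20.562*w^3 + 4.1394*w^2 - 11.8012*w + 2.6569)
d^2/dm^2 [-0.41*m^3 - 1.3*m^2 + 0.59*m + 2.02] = -2.46*m - 2.6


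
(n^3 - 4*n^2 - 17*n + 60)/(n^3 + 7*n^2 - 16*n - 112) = (n^2 - 8*n + 15)/(n^2 + 3*n - 28)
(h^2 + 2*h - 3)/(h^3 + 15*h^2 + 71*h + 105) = (h - 1)/(h^2 + 12*h + 35)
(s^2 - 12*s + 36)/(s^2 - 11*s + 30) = (s - 6)/(s - 5)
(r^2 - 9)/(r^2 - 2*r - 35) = (9 - r^2)/(-r^2 + 2*r + 35)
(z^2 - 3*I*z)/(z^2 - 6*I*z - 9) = z/(z - 3*I)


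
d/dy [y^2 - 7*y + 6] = 2*y - 7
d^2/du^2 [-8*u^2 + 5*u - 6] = -16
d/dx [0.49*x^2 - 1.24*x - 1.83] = 0.98*x - 1.24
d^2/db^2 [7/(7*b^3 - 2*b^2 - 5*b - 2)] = 14*((2 - 21*b)*(-7*b^3 + 2*b^2 + 5*b + 2) - (-21*b^2 + 4*b + 5)^2)/(-7*b^3 + 2*b^2 + 5*b + 2)^3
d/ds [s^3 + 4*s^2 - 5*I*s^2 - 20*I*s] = 3*s^2 + s*(8 - 10*I) - 20*I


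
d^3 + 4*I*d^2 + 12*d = d*(d - 2*I)*(d + 6*I)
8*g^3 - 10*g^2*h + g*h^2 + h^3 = (-2*g + h)*(-g + h)*(4*g + h)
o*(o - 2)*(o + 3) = o^3 + o^2 - 6*o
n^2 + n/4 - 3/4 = (n - 3/4)*(n + 1)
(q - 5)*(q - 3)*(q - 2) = q^3 - 10*q^2 + 31*q - 30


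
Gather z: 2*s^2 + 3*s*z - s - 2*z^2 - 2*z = 2*s^2 - s - 2*z^2 + z*(3*s - 2)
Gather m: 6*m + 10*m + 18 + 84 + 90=16*m + 192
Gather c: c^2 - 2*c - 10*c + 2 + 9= c^2 - 12*c + 11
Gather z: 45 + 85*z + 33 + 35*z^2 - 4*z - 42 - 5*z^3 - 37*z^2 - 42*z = -5*z^3 - 2*z^2 + 39*z + 36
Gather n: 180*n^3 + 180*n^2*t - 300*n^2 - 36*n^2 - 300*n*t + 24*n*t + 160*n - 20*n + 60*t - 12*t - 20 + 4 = 180*n^3 + n^2*(180*t - 336) + n*(140 - 276*t) + 48*t - 16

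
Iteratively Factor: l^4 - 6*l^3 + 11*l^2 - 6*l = (l - 1)*(l^3 - 5*l^2 + 6*l) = (l - 3)*(l - 1)*(l^2 - 2*l) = l*(l - 3)*(l - 1)*(l - 2)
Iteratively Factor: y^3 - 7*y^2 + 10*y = (y)*(y^2 - 7*y + 10) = y*(y - 5)*(y - 2)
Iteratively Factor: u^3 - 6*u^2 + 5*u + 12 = (u + 1)*(u^2 - 7*u + 12) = (u - 4)*(u + 1)*(u - 3)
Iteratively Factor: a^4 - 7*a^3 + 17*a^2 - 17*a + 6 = (a - 2)*(a^3 - 5*a^2 + 7*a - 3) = (a - 3)*(a - 2)*(a^2 - 2*a + 1) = (a - 3)*(a - 2)*(a - 1)*(a - 1)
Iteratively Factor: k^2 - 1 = (k - 1)*(k + 1)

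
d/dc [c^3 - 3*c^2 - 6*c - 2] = 3*c^2 - 6*c - 6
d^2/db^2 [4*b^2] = 8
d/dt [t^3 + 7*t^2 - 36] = t*(3*t + 14)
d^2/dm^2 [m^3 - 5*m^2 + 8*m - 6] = 6*m - 10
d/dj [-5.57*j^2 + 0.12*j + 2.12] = 0.12 - 11.14*j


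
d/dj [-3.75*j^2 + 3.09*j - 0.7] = 3.09 - 7.5*j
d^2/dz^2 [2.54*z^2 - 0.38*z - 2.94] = 5.08000000000000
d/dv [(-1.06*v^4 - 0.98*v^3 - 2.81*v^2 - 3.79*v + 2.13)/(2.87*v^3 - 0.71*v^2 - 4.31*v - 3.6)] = (-3.0422*v^6 + 1.5052*v^5 + 22.4663*v^4 + 45.4662*v^3 + 1.6649*v^2 + 23.2566*v + 22.8243)/(8.2369*v^6 - 4.0754*v^5 - 24.2353*v^4 - 14.5438*v^3 + 23.6881*v^2 + 31.032*v + 12.96)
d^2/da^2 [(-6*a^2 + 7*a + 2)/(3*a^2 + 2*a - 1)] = 22*(9*a^3 + 9*a + 2)/(27*a^6 + 54*a^5 + 9*a^4 - 28*a^3 - 3*a^2 + 6*a - 1)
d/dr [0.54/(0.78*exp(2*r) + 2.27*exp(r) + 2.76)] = (-0.8424*exp(r) - 1.2258)*exp(r)/(0.78*exp(2*r) + 2.27*exp(r) + 2.76)^2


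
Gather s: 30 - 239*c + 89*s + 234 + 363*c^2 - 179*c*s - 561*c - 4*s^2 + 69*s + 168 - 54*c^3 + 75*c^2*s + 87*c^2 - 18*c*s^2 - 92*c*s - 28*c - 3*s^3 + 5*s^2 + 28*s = -54*c^3 + 450*c^2 - 828*c - 3*s^3 + s^2*(1 - 18*c) + s*(75*c^2 - 271*c + 186) + 432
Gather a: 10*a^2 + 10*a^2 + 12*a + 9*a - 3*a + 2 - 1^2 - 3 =20*a^2 + 18*a - 2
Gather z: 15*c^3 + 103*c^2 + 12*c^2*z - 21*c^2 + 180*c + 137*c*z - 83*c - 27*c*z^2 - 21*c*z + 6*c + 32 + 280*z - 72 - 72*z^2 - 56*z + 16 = 15*c^3 + 82*c^2 + 103*c + z^2*(-27*c - 72) + z*(12*c^2 + 116*c + 224) - 24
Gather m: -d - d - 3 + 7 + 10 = 14 - 2*d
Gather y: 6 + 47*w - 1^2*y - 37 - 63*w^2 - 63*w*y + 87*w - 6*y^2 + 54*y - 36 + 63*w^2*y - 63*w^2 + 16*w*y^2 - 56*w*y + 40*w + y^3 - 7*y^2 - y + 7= -126*w^2 + 174*w + y^3 + y^2*(16*w - 13) + y*(63*w^2 - 119*w + 52) - 60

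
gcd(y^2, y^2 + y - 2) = 1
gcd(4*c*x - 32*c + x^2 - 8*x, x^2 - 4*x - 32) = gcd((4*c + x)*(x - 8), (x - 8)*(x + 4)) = x - 8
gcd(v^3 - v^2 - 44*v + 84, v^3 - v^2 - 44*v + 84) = v^3 - v^2 - 44*v + 84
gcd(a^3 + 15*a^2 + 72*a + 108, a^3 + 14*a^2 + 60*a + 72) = a^2 + 12*a + 36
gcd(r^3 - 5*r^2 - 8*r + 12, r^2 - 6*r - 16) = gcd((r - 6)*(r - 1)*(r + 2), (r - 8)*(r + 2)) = r + 2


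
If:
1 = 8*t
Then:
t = 1/8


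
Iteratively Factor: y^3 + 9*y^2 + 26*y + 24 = (y + 3)*(y^2 + 6*y + 8) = (y + 2)*(y + 3)*(y + 4)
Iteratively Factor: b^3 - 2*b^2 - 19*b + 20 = (b + 4)*(b^2 - 6*b + 5) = (b - 1)*(b + 4)*(b - 5)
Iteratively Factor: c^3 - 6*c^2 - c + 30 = (c - 3)*(c^2 - 3*c - 10) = (c - 3)*(c + 2)*(c - 5)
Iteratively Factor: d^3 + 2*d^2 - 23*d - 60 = (d + 4)*(d^2 - 2*d - 15) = (d + 3)*(d + 4)*(d - 5)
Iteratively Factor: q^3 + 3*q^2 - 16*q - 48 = (q + 4)*(q^2 - q - 12) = (q - 4)*(q + 4)*(q + 3)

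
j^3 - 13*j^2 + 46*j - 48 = (j - 8)*(j - 3)*(j - 2)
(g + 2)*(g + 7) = g^2 + 9*g + 14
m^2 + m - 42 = (m - 6)*(m + 7)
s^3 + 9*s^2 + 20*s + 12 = (s + 1)*(s + 2)*(s + 6)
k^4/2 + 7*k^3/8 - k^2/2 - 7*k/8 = k*(k/2 + 1/2)*(k - 1)*(k + 7/4)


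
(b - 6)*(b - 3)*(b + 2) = b^3 - 7*b^2 + 36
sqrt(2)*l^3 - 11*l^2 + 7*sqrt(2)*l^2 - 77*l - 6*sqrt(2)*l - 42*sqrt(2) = (l + 7)*(l - 6*sqrt(2))*(sqrt(2)*l + 1)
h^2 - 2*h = h*(h - 2)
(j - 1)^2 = j^2 - 2*j + 1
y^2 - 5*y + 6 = (y - 3)*(y - 2)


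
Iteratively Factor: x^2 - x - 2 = (x + 1)*(x - 2)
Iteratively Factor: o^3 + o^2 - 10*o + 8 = (o - 1)*(o^2 + 2*o - 8) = (o - 1)*(o + 4)*(o - 2)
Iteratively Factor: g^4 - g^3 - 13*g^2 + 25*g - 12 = (g + 4)*(g^3 - 5*g^2 + 7*g - 3) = (g - 1)*(g + 4)*(g^2 - 4*g + 3) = (g - 1)^2*(g + 4)*(g - 3)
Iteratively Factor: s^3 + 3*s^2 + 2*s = (s)*(s^2 + 3*s + 2) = s*(s + 1)*(s + 2)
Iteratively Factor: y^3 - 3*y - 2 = (y + 1)*(y^2 - y - 2) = (y + 1)^2*(y - 2)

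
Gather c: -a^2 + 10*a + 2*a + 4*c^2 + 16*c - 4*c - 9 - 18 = -a^2 + 12*a + 4*c^2 + 12*c - 27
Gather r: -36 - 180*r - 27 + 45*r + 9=-135*r - 54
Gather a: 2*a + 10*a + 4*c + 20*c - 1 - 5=12*a + 24*c - 6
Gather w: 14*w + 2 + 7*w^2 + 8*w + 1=7*w^2 + 22*w + 3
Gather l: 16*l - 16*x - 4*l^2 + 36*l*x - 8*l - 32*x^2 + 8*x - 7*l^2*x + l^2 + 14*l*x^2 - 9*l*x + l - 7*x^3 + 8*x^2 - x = l^2*(-7*x - 3) + l*(14*x^2 + 27*x + 9) - 7*x^3 - 24*x^2 - 9*x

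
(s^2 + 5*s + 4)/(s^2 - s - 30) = (s^2 + 5*s + 4)/(s^2 - s - 30)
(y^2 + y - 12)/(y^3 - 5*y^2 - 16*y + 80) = (y - 3)/(y^2 - 9*y + 20)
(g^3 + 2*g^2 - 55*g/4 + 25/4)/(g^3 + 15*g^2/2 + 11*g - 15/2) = (g - 5/2)/(g + 3)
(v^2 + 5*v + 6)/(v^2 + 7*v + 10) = (v + 3)/(v + 5)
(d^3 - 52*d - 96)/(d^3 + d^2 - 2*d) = (d^2 - 2*d - 48)/(d*(d - 1))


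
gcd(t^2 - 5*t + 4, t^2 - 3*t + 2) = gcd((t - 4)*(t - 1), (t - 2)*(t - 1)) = t - 1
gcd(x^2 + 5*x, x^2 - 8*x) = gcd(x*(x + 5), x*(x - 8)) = x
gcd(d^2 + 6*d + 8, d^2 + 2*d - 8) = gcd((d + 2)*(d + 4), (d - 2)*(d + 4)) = d + 4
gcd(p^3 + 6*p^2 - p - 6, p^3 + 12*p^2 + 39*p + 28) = p + 1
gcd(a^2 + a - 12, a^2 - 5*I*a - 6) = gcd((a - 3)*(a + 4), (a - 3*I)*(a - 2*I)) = 1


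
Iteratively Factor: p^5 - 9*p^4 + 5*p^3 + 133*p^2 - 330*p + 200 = (p - 2)*(p^4 - 7*p^3 - 9*p^2 + 115*p - 100) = (p - 5)*(p - 2)*(p^3 - 2*p^2 - 19*p + 20) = (p - 5)*(p - 2)*(p - 1)*(p^2 - p - 20) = (p - 5)^2*(p - 2)*(p - 1)*(p + 4)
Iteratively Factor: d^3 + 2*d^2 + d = (d)*(d^2 + 2*d + 1) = d*(d + 1)*(d + 1)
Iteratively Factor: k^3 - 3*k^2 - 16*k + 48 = (k - 3)*(k^2 - 16) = (k - 4)*(k - 3)*(k + 4)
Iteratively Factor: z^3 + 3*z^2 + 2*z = (z + 1)*(z^2 + 2*z) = (z + 1)*(z + 2)*(z)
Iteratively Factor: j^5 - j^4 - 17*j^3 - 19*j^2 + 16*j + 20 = (j + 2)*(j^4 - 3*j^3 - 11*j^2 + 3*j + 10) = (j - 1)*(j + 2)*(j^3 - 2*j^2 - 13*j - 10) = (j - 1)*(j + 2)^2*(j^2 - 4*j - 5) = (j - 1)*(j + 1)*(j + 2)^2*(j - 5)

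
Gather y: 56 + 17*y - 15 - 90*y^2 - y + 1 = -90*y^2 + 16*y + 42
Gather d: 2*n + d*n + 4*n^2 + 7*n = d*n + 4*n^2 + 9*n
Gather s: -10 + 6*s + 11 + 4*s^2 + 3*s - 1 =4*s^2 + 9*s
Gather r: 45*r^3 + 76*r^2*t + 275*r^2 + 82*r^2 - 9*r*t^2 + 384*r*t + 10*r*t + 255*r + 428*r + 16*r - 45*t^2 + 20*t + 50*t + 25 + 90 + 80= 45*r^3 + r^2*(76*t + 357) + r*(-9*t^2 + 394*t + 699) - 45*t^2 + 70*t + 195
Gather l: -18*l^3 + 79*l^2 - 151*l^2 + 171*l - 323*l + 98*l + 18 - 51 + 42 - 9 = -18*l^3 - 72*l^2 - 54*l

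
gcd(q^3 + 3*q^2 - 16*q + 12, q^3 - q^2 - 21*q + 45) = 1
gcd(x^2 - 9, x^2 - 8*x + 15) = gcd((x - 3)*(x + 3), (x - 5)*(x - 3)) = x - 3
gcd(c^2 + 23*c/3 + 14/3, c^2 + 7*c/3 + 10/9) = c + 2/3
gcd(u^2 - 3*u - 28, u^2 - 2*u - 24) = u + 4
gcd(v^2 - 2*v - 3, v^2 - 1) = v + 1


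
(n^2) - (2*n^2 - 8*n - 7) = -n^2 + 8*n + 7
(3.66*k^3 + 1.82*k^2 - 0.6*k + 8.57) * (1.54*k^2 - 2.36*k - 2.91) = 5.6364*k^5 - 5.8348*k^4 - 15.8698*k^3 + 9.3176*k^2 - 18.4792*k - 24.9387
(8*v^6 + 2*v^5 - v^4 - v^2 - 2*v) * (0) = 0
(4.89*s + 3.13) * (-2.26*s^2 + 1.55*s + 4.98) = -11.0514*s^3 + 0.5057*s^2 + 29.2037*s + 15.5874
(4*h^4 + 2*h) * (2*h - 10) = 8*h^5 - 40*h^4 + 4*h^2 - 20*h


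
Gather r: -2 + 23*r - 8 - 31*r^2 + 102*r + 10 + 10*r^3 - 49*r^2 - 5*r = 10*r^3 - 80*r^2 + 120*r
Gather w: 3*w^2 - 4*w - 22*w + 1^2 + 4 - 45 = 3*w^2 - 26*w - 40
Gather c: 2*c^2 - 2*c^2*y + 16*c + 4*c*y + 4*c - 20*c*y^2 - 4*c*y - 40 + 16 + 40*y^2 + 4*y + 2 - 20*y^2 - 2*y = c^2*(2 - 2*y) + c*(20 - 20*y^2) + 20*y^2 + 2*y - 22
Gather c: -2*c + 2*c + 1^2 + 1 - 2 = 0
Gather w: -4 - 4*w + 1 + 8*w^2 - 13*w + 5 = 8*w^2 - 17*w + 2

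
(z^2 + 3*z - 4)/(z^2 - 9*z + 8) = (z + 4)/(z - 8)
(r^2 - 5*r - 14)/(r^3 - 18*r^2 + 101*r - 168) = (r + 2)/(r^2 - 11*r + 24)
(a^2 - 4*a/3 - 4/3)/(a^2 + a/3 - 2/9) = 3*(a - 2)/(3*a - 1)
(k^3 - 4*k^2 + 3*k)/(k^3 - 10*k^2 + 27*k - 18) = k/(k - 6)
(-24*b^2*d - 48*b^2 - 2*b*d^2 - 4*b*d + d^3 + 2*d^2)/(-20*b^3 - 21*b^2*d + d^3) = (6*b*d + 12*b - d^2 - 2*d)/(5*b^2 + 4*b*d - d^2)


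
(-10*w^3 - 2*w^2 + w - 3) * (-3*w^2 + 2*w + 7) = 30*w^5 - 14*w^4 - 77*w^3 - 3*w^2 + w - 21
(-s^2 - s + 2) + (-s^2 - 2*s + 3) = -2*s^2 - 3*s + 5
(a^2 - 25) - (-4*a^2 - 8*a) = 5*a^2 + 8*a - 25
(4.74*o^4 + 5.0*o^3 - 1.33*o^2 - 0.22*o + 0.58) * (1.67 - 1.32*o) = -6.2568*o^5 + 1.3158*o^4 + 10.1056*o^3 - 1.9307*o^2 - 1.133*o + 0.9686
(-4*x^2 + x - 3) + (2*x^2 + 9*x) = -2*x^2 + 10*x - 3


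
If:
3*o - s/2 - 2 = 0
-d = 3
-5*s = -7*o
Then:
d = -3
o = 20/23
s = 28/23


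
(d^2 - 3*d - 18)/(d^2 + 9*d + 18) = (d - 6)/(d + 6)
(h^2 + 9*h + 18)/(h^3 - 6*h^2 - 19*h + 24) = (h + 6)/(h^2 - 9*h + 8)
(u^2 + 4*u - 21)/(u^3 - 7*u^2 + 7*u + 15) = (u + 7)/(u^2 - 4*u - 5)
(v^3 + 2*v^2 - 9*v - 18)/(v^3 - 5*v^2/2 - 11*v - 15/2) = 2*(-v^3 - 2*v^2 + 9*v + 18)/(-2*v^3 + 5*v^2 + 22*v + 15)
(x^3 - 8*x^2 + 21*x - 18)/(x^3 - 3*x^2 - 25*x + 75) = (x^2 - 5*x + 6)/(x^2 - 25)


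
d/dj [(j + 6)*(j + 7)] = 2*j + 13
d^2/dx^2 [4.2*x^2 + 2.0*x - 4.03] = 8.40000000000000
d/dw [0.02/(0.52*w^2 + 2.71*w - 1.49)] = (-0.0208*w - 0.0542)/(0.52*w^2 + 2.71*w - 1.49)^2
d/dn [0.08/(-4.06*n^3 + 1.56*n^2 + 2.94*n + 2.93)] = (0.9744*n^2 - 0.2496*n - 0.2352)/(-4.06*n^3 + 1.56*n^2 + 2.94*n + 2.93)^2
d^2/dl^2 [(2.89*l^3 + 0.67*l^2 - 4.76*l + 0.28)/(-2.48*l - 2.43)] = (-35.549312*l^3 - 104.497776*l^2 - 102.390966*l - 68.728118)/(15.252992*l^3 + 44.836416*l^2 + 43.932456*l + 14.348907)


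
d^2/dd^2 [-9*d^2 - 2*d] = -18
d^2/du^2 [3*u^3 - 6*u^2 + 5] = 18*u - 12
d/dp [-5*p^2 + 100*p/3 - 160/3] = 100/3 - 10*p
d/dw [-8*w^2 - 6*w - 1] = -16*w - 6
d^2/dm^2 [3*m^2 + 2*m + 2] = 6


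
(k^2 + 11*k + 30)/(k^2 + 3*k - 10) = (k + 6)/(k - 2)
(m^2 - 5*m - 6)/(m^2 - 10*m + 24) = (m + 1)/(m - 4)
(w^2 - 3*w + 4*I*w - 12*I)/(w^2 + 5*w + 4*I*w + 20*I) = (w - 3)/(w + 5)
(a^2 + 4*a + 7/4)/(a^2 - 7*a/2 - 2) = (a + 7/2)/(a - 4)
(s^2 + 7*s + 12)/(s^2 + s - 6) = (s + 4)/(s - 2)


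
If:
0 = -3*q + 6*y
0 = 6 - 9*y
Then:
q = 4/3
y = 2/3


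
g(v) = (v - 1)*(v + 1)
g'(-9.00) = -18.00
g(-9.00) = 80.00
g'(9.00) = 18.00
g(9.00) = 80.00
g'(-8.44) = -16.88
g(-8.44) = 70.23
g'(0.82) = 1.64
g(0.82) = -0.33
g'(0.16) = 0.32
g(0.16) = -0.97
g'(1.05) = 2.10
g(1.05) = 0.10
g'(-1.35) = -2.70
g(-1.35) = 0.82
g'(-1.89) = -3.78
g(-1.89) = 2.57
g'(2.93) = 5.86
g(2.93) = 7.58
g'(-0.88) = -1.76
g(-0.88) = -0.23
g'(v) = 2*v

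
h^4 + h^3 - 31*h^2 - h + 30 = (h - 5)*(h - 1)*(h + 1)*(h + 6)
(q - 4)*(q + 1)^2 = q^3 - 2*q^2 - 7*q - 4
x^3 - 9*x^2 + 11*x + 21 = (x - 7)*(x - 3)*(x + 1)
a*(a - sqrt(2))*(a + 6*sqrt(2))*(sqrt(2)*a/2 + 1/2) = sqrt(2)*a^4/2 + 11*a^3/2 - 7*sqrt(2)*a^2/2 - 6*a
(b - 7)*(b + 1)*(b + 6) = b^3 - 43*b - 42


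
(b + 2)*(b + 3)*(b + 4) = b^3 + 9*b^2 + 26*b + 24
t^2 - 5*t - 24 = (t - 8)*(t + 3)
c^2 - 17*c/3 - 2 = (c - 6)*(c + 1/3)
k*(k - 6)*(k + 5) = k^3 - k^2 - 30*k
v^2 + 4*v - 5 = (v - 1)*(v + 5)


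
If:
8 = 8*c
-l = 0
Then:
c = 1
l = 0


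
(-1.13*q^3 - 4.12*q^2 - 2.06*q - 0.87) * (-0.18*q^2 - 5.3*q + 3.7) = 0.2034*q^5 + 6.7306*q^4 + 18.0258*q^3 - 4.1694*q^2 - 3.011*q - 3.219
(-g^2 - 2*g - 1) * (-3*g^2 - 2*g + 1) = 3*g^4 + 8*g^3 + 6*g^2 - 1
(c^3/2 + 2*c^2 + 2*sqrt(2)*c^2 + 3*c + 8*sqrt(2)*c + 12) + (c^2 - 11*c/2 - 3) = c^3/2 + 2*sqrt(2)*c^2 + 3*c^2 - 5*c/2 + 8*sqrt(2)*c + 9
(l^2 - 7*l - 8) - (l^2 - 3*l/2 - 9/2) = -11*l/2 - 7/2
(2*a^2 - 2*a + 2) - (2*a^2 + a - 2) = 4 - 3*a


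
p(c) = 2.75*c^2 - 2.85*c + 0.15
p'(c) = 5.5*c - 2.85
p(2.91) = 15.14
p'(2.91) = 13.16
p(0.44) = -0.57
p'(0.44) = -0.43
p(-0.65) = 3.16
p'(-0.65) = -6.42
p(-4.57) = 70.61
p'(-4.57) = -27.98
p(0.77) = -0.41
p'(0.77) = 1.38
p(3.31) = 20.85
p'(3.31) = 15.36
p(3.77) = 28.49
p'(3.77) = 17.88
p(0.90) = -0.19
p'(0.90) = 2.10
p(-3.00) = 33.45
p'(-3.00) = -19.35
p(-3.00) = 33.45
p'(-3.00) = -19.35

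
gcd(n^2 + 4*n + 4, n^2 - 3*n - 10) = n + 2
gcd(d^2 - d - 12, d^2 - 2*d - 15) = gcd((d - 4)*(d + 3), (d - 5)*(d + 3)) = d + 3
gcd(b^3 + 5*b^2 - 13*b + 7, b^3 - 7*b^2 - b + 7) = b - 1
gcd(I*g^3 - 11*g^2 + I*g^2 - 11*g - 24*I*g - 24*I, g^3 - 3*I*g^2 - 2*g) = 1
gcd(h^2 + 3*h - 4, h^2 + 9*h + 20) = h + 4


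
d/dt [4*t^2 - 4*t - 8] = 8*t - 4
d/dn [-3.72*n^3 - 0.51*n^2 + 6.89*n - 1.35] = -11.16*n^2 - 1.02*n + 6.89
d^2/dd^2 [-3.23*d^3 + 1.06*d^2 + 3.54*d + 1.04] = 2.12 - 19.38*d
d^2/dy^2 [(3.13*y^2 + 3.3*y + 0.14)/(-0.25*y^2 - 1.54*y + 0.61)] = (1.9976*y^3 - 2.91645*y^2 - 3.3429*y - 9.236134)/(0.015625*y^6 + 0.28875*y^5 + 1.664325*y^4 + 2.243164*y^3 - 4.060953*y^2 + 1.719102*y - 0.226981)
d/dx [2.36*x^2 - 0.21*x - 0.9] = 4.72*x - 0.21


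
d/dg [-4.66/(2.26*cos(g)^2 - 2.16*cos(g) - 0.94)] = (10.0656 - 21.0632*cos(g))*sin(g)/(-2.26*cos(g)^2 + 2.16*cos(g) + 0.94)^2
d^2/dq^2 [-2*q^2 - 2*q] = -4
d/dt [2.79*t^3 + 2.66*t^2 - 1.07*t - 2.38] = 8.37*t^2 + 5.32*t - 1.07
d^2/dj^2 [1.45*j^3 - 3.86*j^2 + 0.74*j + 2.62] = 8.7*j - 7.72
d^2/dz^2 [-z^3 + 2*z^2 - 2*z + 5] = 4 - 6*z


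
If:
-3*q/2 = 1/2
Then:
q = -1/3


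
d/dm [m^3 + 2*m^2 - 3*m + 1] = 3*m^2 + 4*m - 3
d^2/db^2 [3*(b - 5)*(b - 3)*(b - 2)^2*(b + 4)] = 60*b^3 - 288*b^2 + 54*b + 672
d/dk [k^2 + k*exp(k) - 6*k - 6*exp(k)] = k*exp(k) + 2*k - 5*exp(k) - 6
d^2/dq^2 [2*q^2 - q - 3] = 4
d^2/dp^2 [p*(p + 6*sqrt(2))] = 2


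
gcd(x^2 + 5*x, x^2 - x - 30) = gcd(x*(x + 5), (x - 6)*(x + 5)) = x + 5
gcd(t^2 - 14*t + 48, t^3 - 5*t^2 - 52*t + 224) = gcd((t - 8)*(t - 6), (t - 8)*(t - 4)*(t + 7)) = t - 8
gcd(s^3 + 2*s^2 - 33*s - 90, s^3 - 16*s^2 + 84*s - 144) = s - 6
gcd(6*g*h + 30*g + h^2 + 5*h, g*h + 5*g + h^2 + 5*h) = h + 5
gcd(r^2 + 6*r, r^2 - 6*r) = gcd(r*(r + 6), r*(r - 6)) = r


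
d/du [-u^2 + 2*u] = 2 - 2*u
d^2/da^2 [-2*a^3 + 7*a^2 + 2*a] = 14 - 12*a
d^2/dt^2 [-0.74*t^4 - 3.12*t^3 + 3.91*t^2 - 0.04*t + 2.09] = -8.88*t^2 - 18.72*t + 7.82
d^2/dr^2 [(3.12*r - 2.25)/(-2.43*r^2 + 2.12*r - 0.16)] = (-(3.12*r - 2.25)*(4.86*r - 2.12)*(9.72*r - 4.24) + (45.4896*r - 24.1638)*(2.43*r^2 - 2.12*r + 0.16))/(2.43*r^2 - 2.12*r + 0.16)^3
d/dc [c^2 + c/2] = 2*c + 1/2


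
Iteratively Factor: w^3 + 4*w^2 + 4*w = (w + 2)*(w^2 + 2*w) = w*(w + 2)*(w + 2)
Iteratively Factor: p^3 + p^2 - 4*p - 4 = (p + 2)*(p^2 - p - 2) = (p - 2)*(p + 2)*(p + 1)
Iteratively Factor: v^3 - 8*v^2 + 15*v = (v - 3)*(v^2 - 5*v) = v*(v - 3)*(v - 5)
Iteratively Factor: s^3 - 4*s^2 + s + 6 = (s - 2)*(s^2 - 2*s - 3) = (s - 3)*(s - 2)*(s + 1)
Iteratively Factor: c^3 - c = (c)*(c^2 - 1) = c*(c - 1)*(c + 1)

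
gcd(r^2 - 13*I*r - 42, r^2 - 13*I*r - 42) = r^2 - 13*I*r - 42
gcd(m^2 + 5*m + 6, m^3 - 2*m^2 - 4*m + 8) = m + 2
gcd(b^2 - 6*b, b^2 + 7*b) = b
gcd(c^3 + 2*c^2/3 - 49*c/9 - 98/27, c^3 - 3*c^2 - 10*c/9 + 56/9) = c - 7/3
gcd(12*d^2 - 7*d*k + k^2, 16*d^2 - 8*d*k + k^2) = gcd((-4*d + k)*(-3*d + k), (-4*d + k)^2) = 4*d - k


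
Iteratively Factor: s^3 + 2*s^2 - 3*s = (s + 3)*(s^2 - s) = (s - 1)*(s + 3)*(s)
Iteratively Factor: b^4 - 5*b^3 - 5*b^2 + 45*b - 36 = (b - 3)*(b^3 - 2*b^2 - 11*b + 12) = (b - 3)*(b + 3)*(b^2 - 5*b + 4) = (b - 4)*(b - 3)*(b + 3)*(b - 1)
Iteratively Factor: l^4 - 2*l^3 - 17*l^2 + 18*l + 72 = (l - 3)*(l^3 + l^2 - 14*l - 24) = (l - 3)*(l + 2)*(l^2 - l - 12) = (l - 3)*(l + 2)*(l + 3)*(l - 4)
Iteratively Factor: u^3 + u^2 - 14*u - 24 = (u + 2)*(u^2 - u - 12) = (u + 2)*(u + 3)*(u - 4)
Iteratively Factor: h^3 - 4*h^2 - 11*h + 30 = (h - 2)*(h^2 - 2*h - 15) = (h - 5)*(h - 2)*(h + 3)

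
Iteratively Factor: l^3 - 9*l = (l - 3)*(l^2 + 3*l) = (l - 3)*(l + 3)*(l)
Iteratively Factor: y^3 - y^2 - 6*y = (y + 2)*(y^2 - 3*y) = y*(y + 2)*(y - 3)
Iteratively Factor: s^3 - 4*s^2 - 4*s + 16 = (s - 2)*(s^2 - 2*s - 8) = (s - 4)*(s - 2)*(s + 2)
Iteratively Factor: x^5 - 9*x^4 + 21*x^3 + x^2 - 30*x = (x)*(x^4 - 9*x^3 + 21*x^2 + x - 30) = x*(x - 3)*(x^3 - 6*x^2 + 3*x + 10) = x*(x - 3)*(x + 1)*(x^2 - 7*x + 10) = x*(x - 5)*(x - 3)*(x + 1)*(x - 2)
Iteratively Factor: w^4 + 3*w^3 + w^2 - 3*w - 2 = (w + 1)*(w^3 + 2*w^2 - w - 2) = (w - 1)*(w + 1)*(w^2 + 3*w + 2) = (w - 1)*(w + 1)^2*(w + 2)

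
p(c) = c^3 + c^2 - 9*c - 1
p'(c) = 3*c^2 + 2*c - 9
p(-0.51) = 3.72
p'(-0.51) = -9.24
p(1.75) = -8.33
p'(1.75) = 3.69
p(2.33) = -3.89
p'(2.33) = 11.95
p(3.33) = 17.04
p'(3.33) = 30.93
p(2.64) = 0.61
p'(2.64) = 17.19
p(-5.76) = -107.09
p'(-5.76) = 79.01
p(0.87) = -7.41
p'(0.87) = -4.99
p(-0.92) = 7.35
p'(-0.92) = -8.30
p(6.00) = 197.00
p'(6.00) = 111.00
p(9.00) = 728.00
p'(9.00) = 252.00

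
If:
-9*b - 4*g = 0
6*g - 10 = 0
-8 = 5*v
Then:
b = -20/27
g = 5/3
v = -8/5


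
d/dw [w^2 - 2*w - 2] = 2*w - 2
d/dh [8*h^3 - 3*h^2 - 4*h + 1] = 24*h^2 - 6*h - 4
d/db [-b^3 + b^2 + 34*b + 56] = -3*b^2 + 2*b + 34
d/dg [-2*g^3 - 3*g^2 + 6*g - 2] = -6*g^2 - 6*g + 6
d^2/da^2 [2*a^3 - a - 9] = 12*a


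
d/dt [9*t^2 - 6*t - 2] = 18*t - 6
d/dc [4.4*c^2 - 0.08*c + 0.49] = 8.8*c - 0.08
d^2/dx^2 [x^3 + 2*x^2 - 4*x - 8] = 6*x + 4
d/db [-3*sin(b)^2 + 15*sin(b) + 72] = 3*(5 - 2*sin(b))*cos(b)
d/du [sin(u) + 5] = cos(u)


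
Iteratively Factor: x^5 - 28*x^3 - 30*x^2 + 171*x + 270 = (x + 3)*(x^4 - 3*x^3 - 19*x^2 + 27*x + 90) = (x - 5)*(x + 3)*(x^3 + 2*x^2 - 9*x - 18) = (x - 5)*(x - 3)*(x + 3)*(x^2 + 5*x + 6) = (x - 5)*(x - 3)*(x + 3)^2*(x + 2)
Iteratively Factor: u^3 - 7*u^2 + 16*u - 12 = (u - 2)*(u^2 - 5*u + 6) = (u - 3)*(u - 2)*(u - 2)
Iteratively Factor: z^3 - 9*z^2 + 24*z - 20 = (z - 2)*(z^2 - 7*z + 10) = (z - 5)*(z - 2)*(z - 2)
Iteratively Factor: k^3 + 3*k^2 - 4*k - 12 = (k + 2)*(k^2 + k - 6) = (k + 2)*(k + 3)*(k - 2)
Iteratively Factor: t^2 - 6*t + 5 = (t - 1)*(t - 5)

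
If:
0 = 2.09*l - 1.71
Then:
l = 0.82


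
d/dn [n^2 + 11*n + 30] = 2*n + 11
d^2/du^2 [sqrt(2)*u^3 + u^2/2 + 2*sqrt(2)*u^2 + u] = 6*sqrt(2)*u + 1 + 4*sqrt(2)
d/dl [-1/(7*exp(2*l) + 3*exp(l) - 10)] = (14*exp(l) + 3)*exp(l)/(7*exp(2*l) + 3*exp(l) - 10)^2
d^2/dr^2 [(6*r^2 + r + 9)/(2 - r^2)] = 2*(-r^3 - 63*r^2 - 6*r - 42)/(r^6 - 6*r^4 + 12*r^2 - 8)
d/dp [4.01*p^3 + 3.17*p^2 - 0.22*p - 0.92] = 12.03*p^2 + 6.34*p - 0.22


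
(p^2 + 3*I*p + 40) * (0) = 0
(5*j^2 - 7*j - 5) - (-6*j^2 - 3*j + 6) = 11*j^2 - 4*j - 11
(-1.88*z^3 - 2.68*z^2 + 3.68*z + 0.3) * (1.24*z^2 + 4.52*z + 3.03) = -2.3312*z^5 - 11.8208*z^4 - 13.2468*z^3 + 8.8852*z^2 + 12.5064*z + 0.909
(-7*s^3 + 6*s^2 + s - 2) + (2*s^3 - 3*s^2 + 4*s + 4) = -5*s^3 + 3*s^2 + 5*s + 2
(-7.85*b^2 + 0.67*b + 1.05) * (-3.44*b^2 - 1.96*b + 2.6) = 27.004*b^4 + 13.0812*b^3 - 25.3352*b^2 - 0.316*b + 2.73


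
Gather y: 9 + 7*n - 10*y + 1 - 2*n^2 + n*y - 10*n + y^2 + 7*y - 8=-2*n^2 - 3*n + y^2 + y*(n - 3) + 2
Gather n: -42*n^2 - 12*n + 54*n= -42*n^2 + 42*n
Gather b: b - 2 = b - 2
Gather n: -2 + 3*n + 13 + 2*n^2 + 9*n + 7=2*n^2 + 12*n + 18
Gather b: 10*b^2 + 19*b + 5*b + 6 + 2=10*b^2 + 24*b + 8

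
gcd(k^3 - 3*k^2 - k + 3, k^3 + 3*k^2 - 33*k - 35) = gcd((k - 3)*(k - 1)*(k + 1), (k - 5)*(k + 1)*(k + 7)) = k + 1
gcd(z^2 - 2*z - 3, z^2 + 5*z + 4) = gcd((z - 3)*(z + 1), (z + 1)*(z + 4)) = z + 1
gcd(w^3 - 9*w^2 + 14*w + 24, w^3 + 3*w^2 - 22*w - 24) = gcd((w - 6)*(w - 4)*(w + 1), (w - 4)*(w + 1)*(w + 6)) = w^2 - 3*w - 4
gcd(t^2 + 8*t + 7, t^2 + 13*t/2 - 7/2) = t + 7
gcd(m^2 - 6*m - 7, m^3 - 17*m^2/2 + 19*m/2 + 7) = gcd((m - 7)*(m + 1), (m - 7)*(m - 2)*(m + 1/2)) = m - 7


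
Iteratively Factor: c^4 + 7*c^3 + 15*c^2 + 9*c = (c + 3)*(c^3 + 4*c^2 + 3*c) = (c + 3)^2*(c^2 + c) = (c + 1)*(c + 3)^2*(c)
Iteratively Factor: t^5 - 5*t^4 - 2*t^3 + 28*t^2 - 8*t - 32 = (t + 1)*(t^4 - 6*t^3 + 4*t^2 + 24*t - 32) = (t - 2)*(t + 1)*(t^3 - 4*t^2 - 4*t + 16) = (t - 2)^2*(t + 1)*(t^2 - 2*t - 8) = (t - 2)^2*(t + 1)*(t + 2)*(t - 4)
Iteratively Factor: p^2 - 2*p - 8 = (p - 4)*(p + 2)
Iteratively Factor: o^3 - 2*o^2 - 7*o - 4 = (o + 1)*(o^2 - 3*o - 4) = (o + 1)^2*(o - 4)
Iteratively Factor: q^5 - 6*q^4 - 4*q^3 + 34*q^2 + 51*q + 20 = (q - 5)*(q^4 - q^3 - 9*q^2 - 11*q - 4) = (q - 5)*(q + 1)*(q^3 - 2*q^2 - 7*q - 4) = (q - 5)*(q + 1)^2*(q^2 - 3*q - 4) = (q - 5)*(q + 1)^3*(q - 4)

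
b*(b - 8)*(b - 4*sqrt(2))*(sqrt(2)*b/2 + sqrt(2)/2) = sqrt(2)*b^4/2 - 7*sqrt(2)*b^3/2 - 4*b^3 - 4*sqrt(2)*b^2 + 28*b^2 + 32*b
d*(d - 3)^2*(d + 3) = d^4 - 3*d^3 - 9*d^2 + 27*d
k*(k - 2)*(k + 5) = k^3 + 3*k^2 - 10*k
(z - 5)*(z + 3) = z^2 - 2*z - 15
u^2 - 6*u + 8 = (u - 4)*(u - 2)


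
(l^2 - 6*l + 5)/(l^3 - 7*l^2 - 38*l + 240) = (l - 1)/(l^2 - 2*l - 48)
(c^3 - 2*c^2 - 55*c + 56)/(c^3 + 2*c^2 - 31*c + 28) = (c - 8)/(c - 4)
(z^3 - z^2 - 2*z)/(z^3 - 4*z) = (z + 1)/(z + 2)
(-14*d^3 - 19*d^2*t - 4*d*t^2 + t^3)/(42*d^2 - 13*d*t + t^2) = (2*d^2 + 3*d*t + t^2)/(-6*d + t)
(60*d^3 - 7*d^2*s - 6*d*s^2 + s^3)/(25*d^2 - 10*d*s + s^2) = (-12*d^2 - d*s + s^2)/(-5*d + s)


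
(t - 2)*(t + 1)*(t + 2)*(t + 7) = t^4 + 8*t^3 + 3*t^2 - 32*t - 28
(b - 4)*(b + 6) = b^2 + 2*b - 24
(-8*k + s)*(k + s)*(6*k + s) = -48*k^3 - 50*k^2*s - k*s^2 + s^3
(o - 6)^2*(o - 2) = o^3 - 14*o^2 + 60*o - 72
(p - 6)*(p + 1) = p^2 - 5*p - 6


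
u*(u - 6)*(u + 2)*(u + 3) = u^4 - u^3 - 24*u^2 - 36*u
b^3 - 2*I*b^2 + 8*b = b*(b - 4*I)*(b + 2*I)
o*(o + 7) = o^2 + 7*o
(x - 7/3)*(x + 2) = x^2 - x/3 - 14/3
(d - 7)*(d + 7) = d^2 - 49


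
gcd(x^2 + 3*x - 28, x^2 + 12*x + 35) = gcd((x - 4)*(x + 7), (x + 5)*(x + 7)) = x + 7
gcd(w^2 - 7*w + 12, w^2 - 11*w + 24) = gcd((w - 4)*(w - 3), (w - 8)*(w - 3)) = w - 3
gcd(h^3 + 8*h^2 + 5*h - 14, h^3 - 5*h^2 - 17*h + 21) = h - 1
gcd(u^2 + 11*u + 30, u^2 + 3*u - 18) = u + 6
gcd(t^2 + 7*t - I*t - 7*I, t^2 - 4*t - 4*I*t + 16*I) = 1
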